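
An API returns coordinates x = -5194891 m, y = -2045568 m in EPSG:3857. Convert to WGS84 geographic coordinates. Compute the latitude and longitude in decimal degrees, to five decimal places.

lat -18.06850°, lon -46.66650°

R = 6378137 m. λ = x/R = -46.66649985°.
φ = 2·arctan(exp(y/R)) − 90° = 2·arctan(0.72563) − 90° = -18.06850078°.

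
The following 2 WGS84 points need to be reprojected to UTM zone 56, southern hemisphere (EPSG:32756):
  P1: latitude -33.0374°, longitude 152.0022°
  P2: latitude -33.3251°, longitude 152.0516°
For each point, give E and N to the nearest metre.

P1: E 406827 m, N 6344125 m; P2: E 411729 m, N 6312270 m

UTM zone 56S: λ₀ = 153°, k₀ = 0.9996.
P1 (-33.0374°, 152.0022°) → (406827.101, 6344124.540) m.
P2 (-33.3251°, 152.0516°) → (411729.154, 6312270.114) m.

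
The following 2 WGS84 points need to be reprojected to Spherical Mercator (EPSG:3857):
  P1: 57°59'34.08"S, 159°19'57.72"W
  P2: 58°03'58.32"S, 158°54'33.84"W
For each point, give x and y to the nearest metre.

P1: x -17736835 m, y -7965805 m; P2: x -17689713 m, y -7981237 m

Web Mercator: x = R·λ, y = R·ln tan(π/4+φ/2), R = 6378137 m.
P1 (-57.9928°, -159.3327°) → (-17736835.031, -7965805.192) m.
P2 (-58.0662°, -158.9094°) → (-17689713.490, -7981236.964) m.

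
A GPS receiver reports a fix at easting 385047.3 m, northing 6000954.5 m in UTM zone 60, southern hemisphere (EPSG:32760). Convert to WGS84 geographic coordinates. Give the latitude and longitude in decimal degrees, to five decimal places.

Zone 60S: λ₀ = 177°, k₀ = 0.9996, false easting 500000 m, false northing 10000000 m.
Meridian distance M = (N − FN)/k₀ = -4000645.8 m.
Inverse transverse Mercator on WGS84 gives φ = -36.12929963°, λ = 175.72250025°.

lat -36.12930°, lon 175.72250°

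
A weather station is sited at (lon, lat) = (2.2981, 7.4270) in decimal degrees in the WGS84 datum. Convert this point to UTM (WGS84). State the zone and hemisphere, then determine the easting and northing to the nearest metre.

Longitude 2.2981° lies in the 6° band [0°, 6°), giving zone 31; latitude is north of the equator, so 31N.
Zone 31 central meridian λ₀ = 6×31 − 183 = 3°; Δλ = -0.7019°.
Transverse Mercator on WGS84 with k₀ = 0.9996 gives E = 422545.150 m, N = 821013.999 m.

Zone 31N: E 422545 m, N 821014 m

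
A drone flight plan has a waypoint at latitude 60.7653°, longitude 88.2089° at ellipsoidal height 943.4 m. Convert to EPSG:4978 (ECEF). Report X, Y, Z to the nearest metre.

X 97625 m, Y 3121912 m, Z 5543440 m

WGS84: a = 6378137 m, e² = 0.006694380; N(φ) = a/√(1−e²sin²φ) = 6394456.064 m.
X = (N+h)·cosφ·cosλ = 97624.616 m; Y = (N+h)·cosφ·sinλ = 3121911.842 m; Z = (N(1−e²)+h)·sinφ = 5543440.314 m.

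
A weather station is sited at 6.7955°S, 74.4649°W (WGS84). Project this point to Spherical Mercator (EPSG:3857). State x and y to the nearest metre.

Web Mercator is spherical with R = a = 6378137 m.
x = R·λ = 6378137 × -1.299657682 = -8289394.750 m.
y = R·ln tan(π/4 + φ/2) = 6378137 × -0.118882895 = -758251.394 m.

x -8289395 m, y -758251 m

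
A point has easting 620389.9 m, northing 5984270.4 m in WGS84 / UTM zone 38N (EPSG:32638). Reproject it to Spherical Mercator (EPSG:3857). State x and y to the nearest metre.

Unproject from UTM 38N (λ₀ = 45°) → φ = 53.99270002°, λ = 46.83640016°.
Web Mercator (R = 6378137 m): x = 5213804.217 m, y = 7168773.887 m.

x 5213804 m, y 7168774 m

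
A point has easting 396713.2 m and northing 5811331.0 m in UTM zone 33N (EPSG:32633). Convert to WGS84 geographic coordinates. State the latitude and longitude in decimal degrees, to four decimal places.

lat 52.4424°, lon 13.4804°

Zone 33N: λ₀ = 15°, k₀ = 0.9996, false easting 500000 m.
Meridian distance M = (N − FN)/k₀ = 5813656.5 m.
Inverse transverse Mercator on WGS84 gives φ = 52.44240022°, λ = 13.48039955°.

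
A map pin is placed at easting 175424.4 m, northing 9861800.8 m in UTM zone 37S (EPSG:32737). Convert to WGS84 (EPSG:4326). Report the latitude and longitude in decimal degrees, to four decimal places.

Zone 37S: λ₀ = 39°, k₀ = 0.9996, false easting 500000 m, false northing 10000000 m.
Meridian distance M = (N − FN)/k₀ = -138254.5 m.
Inverse transverse Mercator on WGS84 gives φ = -1.24869985°, λ = 36.08370013°.

lat -1.2487°, lon 36.0837°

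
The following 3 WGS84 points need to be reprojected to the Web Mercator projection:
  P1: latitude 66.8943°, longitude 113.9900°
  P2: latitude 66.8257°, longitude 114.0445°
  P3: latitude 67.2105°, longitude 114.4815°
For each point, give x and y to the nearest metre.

Web Mercator: x = R·λ, y = R·ln tan(π/4+φ/2), R = 6378137 m.
P1 (66.8943°, 113.9900°) → (12689308.756, 10126009.974) m.
P2 (66.8257°, 114.0445°) → (12695375.668, 10106577.589) m.
P3 (67.2105°, 114.4815°) → (12744022.285, 10216291.453) m.

P1: x 12689309 m, y 10126010 m; P2: x 12695376 m, y 10106578 m; P3: x 12744022 m, y 10216291 m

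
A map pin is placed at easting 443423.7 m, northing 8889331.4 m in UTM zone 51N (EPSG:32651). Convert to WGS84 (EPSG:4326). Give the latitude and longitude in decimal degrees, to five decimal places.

Zone 51N: λ₀ = 123°, k₀ = 0.9996, false easting 500000 m.
Meridian distance M = (N − FN)/k₀ = 8892888.6 m.
Inverse transverse Mercator on WGS84 gives φ = 80.05659979°, λ = 120.06390002°.

lat 80.05660°, lon 120.06390°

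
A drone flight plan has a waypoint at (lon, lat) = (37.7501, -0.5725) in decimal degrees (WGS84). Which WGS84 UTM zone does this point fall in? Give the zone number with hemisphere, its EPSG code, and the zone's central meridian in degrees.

Zone 37S (EPSG:32737), central meridian 39°

UTM zone = ⌊(λ + 180)/6⌋ + 1; 37.7501° ∈ [36°, 42°) → zone 37.
Hemisphere: S (φ < 0).
Central meridian λ₀ = 6×37 − 183 = 39°.
EPSG code: 32737.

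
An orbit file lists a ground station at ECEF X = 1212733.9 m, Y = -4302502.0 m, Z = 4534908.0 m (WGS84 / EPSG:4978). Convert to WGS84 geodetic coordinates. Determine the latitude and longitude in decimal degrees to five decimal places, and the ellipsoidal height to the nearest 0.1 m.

lat 45.60440°, lon -74.25860°, h 438.7 m

λ = atan2(Y, X) = -74.25860031°; p = √(X²+Y²) = 4470150.7 m.
Bowring's method on WGS84 (a = 6378137 m, b = 6356752.314 m) gives φ = 45.60440007°, h = 438.729 m.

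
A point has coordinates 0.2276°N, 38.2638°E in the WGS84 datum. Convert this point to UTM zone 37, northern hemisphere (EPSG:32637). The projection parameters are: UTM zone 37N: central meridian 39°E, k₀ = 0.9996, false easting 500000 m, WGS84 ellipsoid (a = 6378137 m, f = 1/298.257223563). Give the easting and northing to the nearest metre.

Zone 37 central meridian λ₀ = 6×37 − 183 = 39°; Δλ = -0.7362°.
Transverse Mercator on WGS84 with k₀ = 0.9996 gives E = 418077.745 m, N = 25158.731 m.

E 418078 m, N 25159 m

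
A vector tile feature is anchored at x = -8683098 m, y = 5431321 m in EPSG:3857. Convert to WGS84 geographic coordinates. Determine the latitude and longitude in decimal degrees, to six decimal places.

R = 6378137 m. λ = x/R = -78.00159647°.
φ = 2·arctan(exp(y/R)) − 90° = 2·arctan(2.34328) − 90° = 43.77910133°.

lat 43.779101°, lon -78.001596°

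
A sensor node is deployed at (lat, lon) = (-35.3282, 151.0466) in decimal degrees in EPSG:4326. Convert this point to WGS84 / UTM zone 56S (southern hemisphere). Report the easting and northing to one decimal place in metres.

Zone 56 central meridian λ₀ = 6×56 − 183 = 153°; Δλ = -1.9534°.
Transverse Mercator on WGS84 with k₀ = 0.9996 gives E = 322452.183 m, N = 6088809.262 m.

E 322452.2 m, N 6088809.3 m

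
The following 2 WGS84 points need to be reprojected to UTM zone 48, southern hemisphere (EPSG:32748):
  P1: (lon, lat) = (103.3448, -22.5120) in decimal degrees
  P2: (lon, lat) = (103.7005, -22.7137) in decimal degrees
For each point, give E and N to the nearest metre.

UTM zone 48S: λ₀ = 105°, k₀ = 0.9996.
P1 (-22.5120°, 103.3448°) → (329752.088, 7509558.322) m.
P2 (-22.7137°, 103.7005°) → (366537.963, 7487588.523) m.

P1: E 329752 m, N 7509558 m; P2: E 366538 m, N 7487589 m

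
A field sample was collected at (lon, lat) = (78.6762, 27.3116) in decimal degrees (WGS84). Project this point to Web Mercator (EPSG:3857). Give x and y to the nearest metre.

x 8758195 m, y 3162456 m

Web Mercator is spherical with R = a = 6378137 m.
x = R·λ = 6378137 × 1.373158733 = 8758194.522 m.
y = R·ln tan(π/4 + φ/2) = 6378137 × 0.495827588 = 3162456.282 m.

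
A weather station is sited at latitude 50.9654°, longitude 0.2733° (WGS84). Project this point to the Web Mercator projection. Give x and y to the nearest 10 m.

x 30420 m, y 6615180 m

Web Mercator is spherical with R = a = 6378137 m.
x = R·λ = 6378137 × 0.004769985 = 30423.617 m.
y = R·ln tan(π/4 + φ/2) = 6378137 × 1.037164248 = 6615175.664 m.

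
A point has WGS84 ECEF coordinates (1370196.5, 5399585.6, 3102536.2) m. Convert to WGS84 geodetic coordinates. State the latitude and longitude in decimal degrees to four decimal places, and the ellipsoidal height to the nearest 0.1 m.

lat 29.2788°, lon 75.7612°, h 3362.2 m

λ = atan2(Y, X) = 75.76120029°; p = √(X²+Y²) = 5570723.8 m.
Bowring's method on WGS84 (a = 6378137 m, b = 6356752.314 m) gives φ = 29.27880041°, h = 3362.209 m.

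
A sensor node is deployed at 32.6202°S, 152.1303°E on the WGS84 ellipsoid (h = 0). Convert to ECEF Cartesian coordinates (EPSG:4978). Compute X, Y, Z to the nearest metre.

X -4753601 m, Y 2513684 m, Z -3418558 m

WGS84: a = 6378137 m, e² = 0.006694380; N(φ) = a/√(1−e²sin²φ) = 6384349.911 m.
X = (N+h)·cosφ·cosλ = -4753601.022 m; Y = (N+h)·cosφ·sinλ = 2513684.472 m; Z = (N(1−e²)+h)·sinφ = -3418557.869 m.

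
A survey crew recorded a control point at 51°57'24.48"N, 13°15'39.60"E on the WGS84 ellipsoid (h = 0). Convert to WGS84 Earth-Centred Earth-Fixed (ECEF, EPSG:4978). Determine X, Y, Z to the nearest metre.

WGS84: a = 6378137 m, e² = 0.006694380; N(φ) = a/√(1−e²sin²φ) = 6391419.549 m.
X = (N+h)·cosφ·cosλ = 3833721.350 m; Y = (N+h)·cosφ·sinλ = 903498.415 m; Z = (N(1−e²)+h)·sinφ = 4999842.598 m.

X 3833721 m, Y 903498 m, Z 4999843 m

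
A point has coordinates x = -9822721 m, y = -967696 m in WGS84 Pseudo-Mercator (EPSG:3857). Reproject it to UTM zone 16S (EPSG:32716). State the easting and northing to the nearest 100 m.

E 363700 m, N 9042500 m

Web Mercator inverse (R = 6378137 m) → φ = -8.65980089°, λ = -88.23900406°.
UTM 16S forward: E = 363681.065 m, N = 9042536.994 m.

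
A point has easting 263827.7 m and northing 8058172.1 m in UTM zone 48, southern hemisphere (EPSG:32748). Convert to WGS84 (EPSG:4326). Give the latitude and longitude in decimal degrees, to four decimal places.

lat -17.5504°, lon 102.7751°

Zone 48S: λ₀ = 105°, k₀ = 0.9996, false easting 500000 m, false northing 10000000 m.
Meridian distance M = (N − FN)/k₀ = -1942604.9 m.
Inverse transverse Mercator on WGS84 gives φ = -17.55039983°, λ = 102.77510000°.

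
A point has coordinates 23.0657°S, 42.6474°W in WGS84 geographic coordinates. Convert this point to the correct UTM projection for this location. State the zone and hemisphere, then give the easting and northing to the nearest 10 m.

Longitude -42.6474° lies in the 6° band [-48°, -42°), giving zone 23; latitude is south of the equator, so 23S.
Zone 23 central meridian λ₀ = 6×23 − 183 = -45°; Δλ = +2.3526°.
Transverse Mercator on WGS84 with k₀ = 0.9996 gives E = 741028.458 m, N = 7447267.781 m.

Zone 23S: E 741030 m, N 7447270 m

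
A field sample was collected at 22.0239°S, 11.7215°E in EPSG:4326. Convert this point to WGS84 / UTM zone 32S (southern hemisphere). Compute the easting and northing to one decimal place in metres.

Zone 32 central meridian λ₀ = 6×32 − 183 = 9°; Δλ = +2.7215°.
Transverse Mercator on WGS84 with k₀ = 0.9996 gives E = 780944.889 m, N = 7562024.272 m.

E 780944.9 m, N 7562024.3 m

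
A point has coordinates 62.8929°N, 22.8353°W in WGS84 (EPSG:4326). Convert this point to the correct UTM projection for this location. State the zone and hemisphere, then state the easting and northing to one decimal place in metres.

Longitude -22.8353° lies in the 6° band [-24°, -18°), giving zone 27; latitude is north of the equator, so 27N.
Zone 27 central meridian λ₀ = 6×27 − 183 = -21°; Δλ = -1.8353°.
Transverse Mercator on WGS84 with k₀ = 0.9996 gives E = 406706.288 m, N = 6974986.765 m.

Zone 27N: E 406706.3 m, N 6974986.8 m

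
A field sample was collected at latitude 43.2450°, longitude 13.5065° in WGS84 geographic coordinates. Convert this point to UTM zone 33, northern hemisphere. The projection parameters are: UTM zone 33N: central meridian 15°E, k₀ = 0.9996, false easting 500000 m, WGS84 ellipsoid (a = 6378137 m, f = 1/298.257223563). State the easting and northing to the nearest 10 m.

Zone 33 central meridian λ₀ = 6×33 − 183 = 15°; Δλ = -1.4935°.
Transverse Mercator on WGS84 with k₀ = 0.9996 gives E = 378751.194 m, N = 4789105.012 m.

E 378750 m, N 4789110 m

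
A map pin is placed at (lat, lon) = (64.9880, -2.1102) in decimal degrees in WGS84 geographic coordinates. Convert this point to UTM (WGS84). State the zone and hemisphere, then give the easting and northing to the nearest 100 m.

Zone 30N: E 542000 m, N 7207400 m

Longitude -2.1102° lies in the 6° band [-6°, 0°), giving zone 30; latitude is north of the equator, so 30N.
Zone 30 central meridian λ₀ = 6×30 − 183 = -3°; Δλ = +0.8898°.
Transverse Mercator on WGS84 with k₀ = 0.9996 gives E = 541977.736 m, N = 7207412.602 m.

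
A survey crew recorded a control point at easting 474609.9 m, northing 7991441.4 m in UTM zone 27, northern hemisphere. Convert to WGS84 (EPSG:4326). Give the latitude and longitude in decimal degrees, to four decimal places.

lat 72.0211°, lon -21.7370°

Zone 27N: λ₀ = -21°, k₀ = 0.9996, false easting 500000 m.
Meridian distance M = (N − FN)/k₀ = 7994639.3 m.
Inverse transverse Mercator on WGS84 gives φ = 72.02110036°, λ = -21.73700030°.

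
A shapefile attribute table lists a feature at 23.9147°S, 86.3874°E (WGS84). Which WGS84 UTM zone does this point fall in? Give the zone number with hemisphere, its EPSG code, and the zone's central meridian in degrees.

Zone 45S (EPSG:32745), central meridian 87°

UTM zone = ⌊(λ + 180)/6⌋ + 1; 86.3874° ∈ [84°, 90°) → zone 45.
Hemisphere: S (φ < 0).
Central meridian λ₀ = 6×45 − 183 = 87°.
EPSG code: 32745.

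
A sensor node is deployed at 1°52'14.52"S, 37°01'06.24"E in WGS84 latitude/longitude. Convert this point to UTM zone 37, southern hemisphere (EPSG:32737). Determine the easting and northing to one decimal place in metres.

E 279570.1 m, N 9793106.2 m

Zone 37 central meridian λ₀ = 6×37 − 183 = 39°; Δλ = -1.9816°.
Transverse Mercator on WGS84 with k₀ = 0.9996 gives E = 279570.115 m, N = 9793106.234 m.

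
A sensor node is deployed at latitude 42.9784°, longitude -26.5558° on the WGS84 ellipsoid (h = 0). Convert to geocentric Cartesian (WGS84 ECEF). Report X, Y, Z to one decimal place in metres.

X 4180522.9 m, Y -2089417.8 m, Z 4325746.5 m

WGS84: a = 6378137 m, e² = 0.006694380; N(φ) = a/√(1−e²sin²φ) = 6388081.991 m.
X = (N+h)·cosφ·cosλ = 4180522.949 m; Y = (N+h)·cosφ·sinλ = -2089417.790 m; Z = (N(1−e²)+h)·sinφ = 4325746.495 m.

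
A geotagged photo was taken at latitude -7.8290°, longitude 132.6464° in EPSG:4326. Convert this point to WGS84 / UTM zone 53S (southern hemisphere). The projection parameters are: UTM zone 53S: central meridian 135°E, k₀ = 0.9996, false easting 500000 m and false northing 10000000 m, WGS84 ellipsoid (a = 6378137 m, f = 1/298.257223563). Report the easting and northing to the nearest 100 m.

E 240500 m, N 9133900 m

Zone 53 central meridian λ₀ = 6×53 − 183 = 135°; Δλ = -2.3536°.
Transverse Mercator on WGS84 with k₀ = 0.9996 gives E = 240457.499 m, N = 9133879.939 m.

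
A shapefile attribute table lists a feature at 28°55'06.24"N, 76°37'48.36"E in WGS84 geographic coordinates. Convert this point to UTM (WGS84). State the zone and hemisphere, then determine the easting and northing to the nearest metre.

Longitude 76.6301° lies in the 6° band [72°, 78°), giving zone 43; latitude is north of the equator, so 43N.
Zone 43 central meridian λ₀ = 6×43 − 183 = 75°; Δλ = +1.6301°.
Transverse Mercator on WGS84 with k₀ = 0.9996 gives E = 658907.663 m, N = 3200038.379 m.

Zone 43N: E 658908 m, N 3200038 m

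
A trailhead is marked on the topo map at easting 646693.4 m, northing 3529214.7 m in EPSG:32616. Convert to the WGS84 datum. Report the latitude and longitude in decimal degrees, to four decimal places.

lat 31.8893°, lon -85.4489°

Zone 16N: λ₀ = -87°, k₀ = 0.9996, false easting 500000 m.
Meridian distance M = (N − FN)/k₀ = 3530627.0 m.
Inverse transverse Mercator on WGS84 gives φ = 31.88930031°, λ = -85.44890018°.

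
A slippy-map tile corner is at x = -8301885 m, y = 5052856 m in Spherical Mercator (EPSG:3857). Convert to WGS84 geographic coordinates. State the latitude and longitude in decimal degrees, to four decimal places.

R = 6378137 m. λ = x/R = -74.57710183°.
φ = 2·arctan(exp(y/R)) − 90° = 2·arctan(2.20828) − 90° = 41.27410131°.

lat 41.2741°, lon -74.5771°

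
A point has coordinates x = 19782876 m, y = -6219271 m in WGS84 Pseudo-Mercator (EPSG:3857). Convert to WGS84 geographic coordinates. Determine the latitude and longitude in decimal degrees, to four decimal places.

R = 6378137 m. λ = x/R = 177.71259875°.
φ = 2·arctan(exp(y/R)) − 90° = 2·arctan(0.37716) − 90° = -48.67130112°.

lat -48.6713°, lon 177.7126°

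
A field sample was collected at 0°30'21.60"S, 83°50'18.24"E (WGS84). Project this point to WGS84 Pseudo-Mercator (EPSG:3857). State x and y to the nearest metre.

x 9332848 m, y -56328 m

Web Mercator is spherical with R = a = 6378137 m.
x = R·λ = 6378137 × 1.463256120 = 9332847.997 m.
y = R·ln tan(π/4 + φ/2) = 6378137 × -0.008831481 = -56328.395 m.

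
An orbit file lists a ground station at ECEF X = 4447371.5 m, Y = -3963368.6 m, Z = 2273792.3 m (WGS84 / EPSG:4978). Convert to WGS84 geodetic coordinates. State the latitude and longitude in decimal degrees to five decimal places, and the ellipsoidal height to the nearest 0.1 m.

λ = atan2(Y, X) = -41.70649992°; p = √(X²+Y²) = 5957130.5 m.
Bowring's method on WGS84 (a = 6378137 m, b = 6356752.314 m) gives φ = 21.01999981°, h = 920.483 m.

lat 21.02000°, lon -41.70650°, h 920.5 m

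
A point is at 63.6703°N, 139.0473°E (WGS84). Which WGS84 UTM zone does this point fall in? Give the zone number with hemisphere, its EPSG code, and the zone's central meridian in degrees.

Zone 54N (EPSG:32654), central meridian 141°

UTM zone = ⌊(λ + 180)/6⌋ + 1; 139.0473° ∈ [138°, 144°) → zone 54.
Hemisphere: N (φ ≥ 0).
Central meridian λ₀ = 6×54 − 183 = 141°.
EPSG code: 32654.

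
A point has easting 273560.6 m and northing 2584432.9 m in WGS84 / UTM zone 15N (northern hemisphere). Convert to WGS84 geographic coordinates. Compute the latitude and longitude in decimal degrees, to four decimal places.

lat 23.3539°, lon -95.2150°

Zone 15N: λ₀ = -93°, k₀ = 0.9996, false easting 500000 m.
Meridian distance M = (N − FN)/k₀ = 2585467.1 m.
Inverse transverse Mercator on WGS84 gives φ = 23.35389975°, λ = -95.21499963°.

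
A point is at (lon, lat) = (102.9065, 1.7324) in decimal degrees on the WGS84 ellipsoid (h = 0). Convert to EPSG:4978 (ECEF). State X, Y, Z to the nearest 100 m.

WGS84: a = 6378137 m, e² = 0.006694380; N(φ) = a/√(1−e²sin²φ) = 6378156.512 m.
X = (N+h)·cosφ·cosλ = -1423978.325 m; Y = (N+h)·cosφ·sinλ = 6214176.232 m; Z = (N(1−e²)+h)·sinφ = 191530.275 m.

X -1424000 m, Y 6214200 m, Z 191500 m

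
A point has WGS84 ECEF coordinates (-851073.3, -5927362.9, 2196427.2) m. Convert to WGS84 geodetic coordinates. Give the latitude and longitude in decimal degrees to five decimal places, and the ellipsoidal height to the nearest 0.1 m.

lat 20.26750°, lon -98.17090°, h 2674.0 m

λ = atan2(Y, X) = -98.17090000°; p = √(X²+Y²) = 5988151.4 m.
Bowring's method on WGS84 (a = 6378137 m, b = 6356752.314 m) gives φ = 20.26749971°, h = 2673.979 m.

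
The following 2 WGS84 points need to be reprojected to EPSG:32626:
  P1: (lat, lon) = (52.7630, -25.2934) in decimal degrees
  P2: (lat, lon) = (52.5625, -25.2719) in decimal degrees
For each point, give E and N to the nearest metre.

UTM zone 26N: λ₀ = -27°, k₀ = 0.9996.
P1 (52.7630°, -25.2934°) → (615152.177, 5847272.275) m.
P2 (52.5625°, -25.2719°) → (617137.691, 5825006.878) m.

P1: E 615152 m, N 5847272 m; P2: E 617138 m, N 5825007 m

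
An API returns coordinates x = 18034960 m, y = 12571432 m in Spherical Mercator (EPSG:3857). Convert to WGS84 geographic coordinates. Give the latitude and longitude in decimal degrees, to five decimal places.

R = 6378137 m. λ = x/R = 162.01080216°.
φ = 2·arctan(exp(y/R)) − 90° = 2·arctan(7.17799) − 90° = 74.13779958°.

lat 74.13780°, lon 162.01080°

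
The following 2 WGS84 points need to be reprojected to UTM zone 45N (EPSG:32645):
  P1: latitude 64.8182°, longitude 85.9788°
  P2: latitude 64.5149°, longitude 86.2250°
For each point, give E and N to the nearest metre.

UTM zone 45N: λ₀ = 87°, k₀ = 0.9996.
P1 (64.8182°, 85.9788°) → (451518.214, 7188584.587) m.
P2 (64.5149°, 86.2250°) → (462792.877, 7154620.086) m.

P1: E 451518 m, N 7188585 m; P2: E 462793 m, N 7154620 m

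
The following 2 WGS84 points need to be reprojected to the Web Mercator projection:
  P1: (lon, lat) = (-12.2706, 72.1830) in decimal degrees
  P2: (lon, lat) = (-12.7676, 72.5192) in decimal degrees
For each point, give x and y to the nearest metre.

P1: x -1365957 m, y 11819434 m; P2: x -1421283 m, y 11942880 m

Web Mercator: x = R·λ, y = R·ln tan(π/4+φ/2), R = 6378137 m.
P1 (72.1830°, -12.2706°) → (-1365956.944, 11819434.332) m.
P2 (72.5192°, -12.7676°) → (-1421282.731, 11942880.208) m.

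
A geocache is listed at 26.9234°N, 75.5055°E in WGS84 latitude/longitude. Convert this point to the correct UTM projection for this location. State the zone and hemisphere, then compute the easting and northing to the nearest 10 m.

Longitude 75.5055° lies in the 6° band [72°, 78°), giving zone 43; latitude is north of the equator, so 43N.
Zone 43 central meridian λ₀ = 6×43 − 183 = 75°; Δλ = +0.5055°.
Transverse Mercator on WGS84 with k₀ = 0.9996 gives E = 550187.602 m, N = 2978051.382 m.

Zone 43N: E 550190 m, N 2978050 m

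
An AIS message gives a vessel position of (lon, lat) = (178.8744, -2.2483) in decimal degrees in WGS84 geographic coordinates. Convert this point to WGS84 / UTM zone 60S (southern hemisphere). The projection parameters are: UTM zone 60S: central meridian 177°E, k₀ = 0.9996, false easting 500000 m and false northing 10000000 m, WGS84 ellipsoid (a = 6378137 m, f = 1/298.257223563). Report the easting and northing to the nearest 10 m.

E 708450 m, N 9751360 m

Zone 60 central meridian λ₀ = 6×60 − 183 = 177°; Δλ = +1.8744°.
Transverse Mercator on WGS84 with k₀ = 0.9996 gives E = 708451.625 m, N = 9751360.218 m.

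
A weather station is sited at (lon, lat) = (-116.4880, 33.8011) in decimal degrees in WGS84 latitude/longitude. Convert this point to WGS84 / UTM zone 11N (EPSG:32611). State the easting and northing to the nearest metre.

Zone 11 central meridian λ₀ = 6×11 − 183 = -117°; Δλ = +0.5120°.
Transverse Mercator on WGS84 with k₀ = 0.9996 gives E = 547392.249 m, N = 3740220.498 m.

E 547392 m, N 3740220 m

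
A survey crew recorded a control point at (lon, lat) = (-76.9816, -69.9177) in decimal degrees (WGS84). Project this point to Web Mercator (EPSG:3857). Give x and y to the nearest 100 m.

x -8569600 m, y -11042000 m

Web Mercator is spherical with R = a = 6378137 m.
x = R·λ = 6378137 × -1.343582383 = -8569552.512 m.
y = R·ln tan(π/4 + φ/2) = 6378137 × -1.731223657 = -11041981.659 m.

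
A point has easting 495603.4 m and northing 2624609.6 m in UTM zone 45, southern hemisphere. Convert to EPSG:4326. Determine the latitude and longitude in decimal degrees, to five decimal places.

lat -66.49770°, lon 86.90120°

Zone 45S: λ₀ = 87°, k₀ = 0.9996, false easting 500000 m, false northing 10000000 m.
Meridian distance M = (N − FN)/k₀ = -7378341.7 m.
Inverse transverse Mercator on WGS84 gives φ = -66.49770024°, λ = 86.90120069°.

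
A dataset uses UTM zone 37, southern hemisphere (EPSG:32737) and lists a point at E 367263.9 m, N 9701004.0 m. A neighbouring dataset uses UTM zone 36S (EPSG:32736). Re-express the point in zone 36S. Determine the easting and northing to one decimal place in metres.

E 1034813.5 m, N 9700009.0 m

UTM 37S → geographic: φ = -2.70449991°, λ = 37.80589960°.
UTM 36S (λ₀ = 33°) forward: E = 1034813.546 m, N = 9700009.034 m.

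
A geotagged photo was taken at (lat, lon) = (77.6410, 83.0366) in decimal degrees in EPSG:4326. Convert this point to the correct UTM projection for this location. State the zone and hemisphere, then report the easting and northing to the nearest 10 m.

Longitude 83.0366° lies in the 6° band [78°, 84°), giving zone 44; latitude is north of the equator, so 44N.
Zone 44 central meridian λ₀ = 6×44 − 183 = 81°; Δλ = +2.0366°.
Transverse Mercator on WGS84 with k₀ = 0.9996 gives E = 548651.836 m, N = 8619150.249 m.

Zone 44N: E 548650 m, N 8619150 m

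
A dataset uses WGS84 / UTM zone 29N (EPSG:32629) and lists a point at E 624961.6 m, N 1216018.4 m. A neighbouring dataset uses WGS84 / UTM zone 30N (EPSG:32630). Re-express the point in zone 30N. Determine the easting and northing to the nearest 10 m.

E -31110 m, N 1220080 m

UTM 29N → geographic: φ = 10.99820010°, λ = -7.85620012°.
UTM 30N (λ₀ = -3°) forward: E = -31107.024 m, N = 1220082.000 m.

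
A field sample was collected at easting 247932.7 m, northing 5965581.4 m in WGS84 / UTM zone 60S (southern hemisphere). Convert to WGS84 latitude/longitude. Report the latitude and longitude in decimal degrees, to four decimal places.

lat -36.4219°, lon 174.1885°

Zone 60S: λ₀ = 177°, k₀ = 0.9996, false easting 500000 m, false northing 10000000 m.
Meridian distance M = (N − FN)/k₀ = -4036033.0 m.
Inverse transverse Mercator on WGS84 gives φ = -36.42190030°, λ = 174.18850052°.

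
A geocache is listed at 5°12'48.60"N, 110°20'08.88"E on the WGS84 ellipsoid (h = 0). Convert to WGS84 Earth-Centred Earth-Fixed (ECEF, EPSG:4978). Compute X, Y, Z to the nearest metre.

WGS84: a = 6378137 m, e² = 0.006694380; N(φ) = a/√(1−e²sin²φ) = 6378313.282 m.
X = (N+h)·cosφ·cosλ = -2207431.611 m; Y = (N+h)·cosφ·sinλ = 5956023.291 m; Z = (N(1−e²)+h)·sinφ = 575699.717 m.

X -2207432 m, Y 5956023 m, Z 575700 m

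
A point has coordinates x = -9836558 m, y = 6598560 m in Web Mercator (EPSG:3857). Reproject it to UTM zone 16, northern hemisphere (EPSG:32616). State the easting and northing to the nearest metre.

Web Mercator inverse (R = 6378137 m) → φ = 50.87130181°, λ = -88.36330395°.
UTM 16N forward: E = 404074.941 m, N = 5636398.683 m.

E 404075 m, N 5636399 m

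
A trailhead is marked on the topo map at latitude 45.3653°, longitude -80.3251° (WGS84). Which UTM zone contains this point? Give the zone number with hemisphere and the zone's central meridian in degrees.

UTM zone = ⌊(λ + 180)/6⌋ + 1; -80.3251° ∈ [-84°, -78°) → zone 17.
Hemisphere: N (φ ≥ 0).
Central meridian λ₀ = 6×17 − 183 = -81°.

Zone 17N, central meridian -81°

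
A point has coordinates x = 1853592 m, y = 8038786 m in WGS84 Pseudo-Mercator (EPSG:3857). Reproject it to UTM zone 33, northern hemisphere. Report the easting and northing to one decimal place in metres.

Web Mercator inverse (R = 6378137 m) → φ = 58.33860128°, λ = 16.65110024°.
UTM 33N forward: E = 596666.243 m, N = 6467594.345 m.

E 596666.2 m, N 6467594.3 m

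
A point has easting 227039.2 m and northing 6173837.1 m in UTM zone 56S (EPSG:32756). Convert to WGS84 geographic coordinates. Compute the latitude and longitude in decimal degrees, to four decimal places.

Zone 56S: λ₀ = 153°, k₀ = 0.9996, false easting 500000 m, false northing 10000000 m.
Meridian distance M = (N − FN)/k₀ = -3827694.0 m.
Inverse transverse Mercator on WGS84 gives φ = -34.54100020°, λ = 150.02569960°.

lat -34.5410°, lon 150.0257°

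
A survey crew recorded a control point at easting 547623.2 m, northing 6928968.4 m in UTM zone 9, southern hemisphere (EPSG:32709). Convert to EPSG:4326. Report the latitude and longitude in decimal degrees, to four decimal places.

Zone 9S: λ₀ = -129°, k₀ = 0.9996, false easting 500000 m, false northing 10000000 m.
Meridian distance M = (N − FN)/k₀ = -3072260.5 m.
Inverse transverse Mercator on WGS84 gives φ = -27.76289997°, λ = -128.51670001°.

lat -27.7629°, lon -128.5167°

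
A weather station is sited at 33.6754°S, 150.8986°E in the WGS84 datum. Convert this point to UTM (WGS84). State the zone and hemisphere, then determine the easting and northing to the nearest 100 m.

Zone 56S: E 305200 m, N 6271900 m

Longitude 150.8986° lies in the 6° band [150°, 156°), giving zone 56; latitude is south of the equator, so 56S.
Zone 56 central meridian λ₀ = 6×56 − 183 = 153°; Δλ = -2.1014°.
Transverse Mercator on WGS84 with k₀ = 0.9996 gives E = 305188.289 m, N = 6271852.642 m.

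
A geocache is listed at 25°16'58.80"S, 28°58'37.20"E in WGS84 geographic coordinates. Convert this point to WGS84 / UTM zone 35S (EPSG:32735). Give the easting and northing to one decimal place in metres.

E 699064.4 m, N 7202248.3 m

Zone 35 central meridian λ₀ = 6×35 − 183 = 27°; Δλ = +1.9770°.
Transverse Mercator on WGS84 with k₀ = 0.9996 gives E = 699064.377 m, N = 7202248.294 m.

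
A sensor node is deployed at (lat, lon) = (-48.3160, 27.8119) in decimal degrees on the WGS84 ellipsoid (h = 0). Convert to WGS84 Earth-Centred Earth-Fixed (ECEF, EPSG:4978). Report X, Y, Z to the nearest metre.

WGS84: a = 6378137 m, e² = 0.006694380; N(φ) = a/√(1−e²sin²φ) = 6390077.676 m.
X = (N+h)·cosφ·cosλ = 3758651.527 m; Y = (N+h)·cosφ·sinλ = 1982709.907 m; Z = (N(1−e²)+h)·sinφ = -4740315.521 m.

X 3758652 m, Y 1982710 m, Z -4740316 m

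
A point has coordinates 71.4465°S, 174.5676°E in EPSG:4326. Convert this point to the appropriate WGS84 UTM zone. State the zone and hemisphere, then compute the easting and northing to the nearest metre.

Zone 60S: E 413637 m, N 2071066 m

Longitude 174.5676° lies in the 6° band [174°, 180°), giving zone 60; latitude is south of the equator, so 60S.
Zone 60 central meridian λ₀ = 6×60 − 183 = 177°; Δλ = -2.4324°.
Transverse Mercator on WGS84 with k₀ = 0.9996 gives E = 413637.464 m, N = 2071065.762 m.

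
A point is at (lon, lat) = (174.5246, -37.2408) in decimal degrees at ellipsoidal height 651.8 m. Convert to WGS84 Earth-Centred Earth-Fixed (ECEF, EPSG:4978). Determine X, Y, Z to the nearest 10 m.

X -5061190 m, Y 485140 m, Z -3839100 m

WGS84: a = 6378137 m, e² = 0.006694380; N(φ) = a/√(1−e²sin²φ) = 6385969.906 m.
X = (N+h)·cosφ·cosλ = -5061185.599 m; Y = (N+h)·cosφ·sinλ = 485143.662 m; Z = (N(1−e²)+h)·sinφ = -3839096.452 m.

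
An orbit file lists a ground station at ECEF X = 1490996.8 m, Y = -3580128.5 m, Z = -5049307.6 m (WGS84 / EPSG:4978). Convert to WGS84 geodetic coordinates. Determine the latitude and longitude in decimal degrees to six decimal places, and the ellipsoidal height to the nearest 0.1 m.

λ = atan2(Y, X) = -67.39000045°; p = √(X²+Y²) = 3878194.4 m.
Bowring's method on WGS84 (a = 6378137 m, b = 6356752.314 m) gives φ = -52.65909987°, h = 2119.129 m.

lat -52.659100°, lon -67.390000°, h 2119.1 m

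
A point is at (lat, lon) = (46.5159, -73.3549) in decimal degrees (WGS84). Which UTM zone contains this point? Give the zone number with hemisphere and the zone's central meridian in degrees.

Zone 18N, central meridian -75°

UTM zone = ⌊(λ + 180)/6⌋ + 1; -73.3549° ∈ [-78°, -72°) → zone 18.
Hemisphere: N (φ ≥ 0).
Central meridian λ₀ = 6×18 − 183 = -75°.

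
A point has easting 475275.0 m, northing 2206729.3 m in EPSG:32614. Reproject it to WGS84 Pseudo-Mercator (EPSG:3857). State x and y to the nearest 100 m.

x -11046900 m, y 2267900 m

Unproject from UTM 14N (λ₀ = -99°) → φ = 19.95690022°, λ = -99.23630010°.
Web Mercator (R = 6378137 m): x = -11046934.395 m, y = 2267925.865 m.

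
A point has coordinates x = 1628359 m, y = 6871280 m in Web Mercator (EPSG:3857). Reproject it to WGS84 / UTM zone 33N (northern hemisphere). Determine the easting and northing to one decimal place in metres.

E 474671.8 m, N 5804681.8 m

Web Mercator inverse (R = 6378137 m) → φ = 52.39179823°, λ = 14.62779778°.
UTM 33N forward: E = 474671.833 m, N = 5804681.756 m.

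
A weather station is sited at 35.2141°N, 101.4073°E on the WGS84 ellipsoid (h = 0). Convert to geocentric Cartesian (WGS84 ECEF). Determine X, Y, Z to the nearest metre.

WGS84: a = 6378137 m, e² = 0.006694380; N(φ) = a/√(1−e²sin²φ) = 6385247.490 m.
X = (N+h)·cosφ·cosλ = -1031783.728 m; Y = (N+h)·cosφ·sinλ = 5113714.382 m; Z = (N(1−e²)+h)·sinφ = 3657298.561 m.

X -1031784 m, Y 5113714 m, Z 3657299 m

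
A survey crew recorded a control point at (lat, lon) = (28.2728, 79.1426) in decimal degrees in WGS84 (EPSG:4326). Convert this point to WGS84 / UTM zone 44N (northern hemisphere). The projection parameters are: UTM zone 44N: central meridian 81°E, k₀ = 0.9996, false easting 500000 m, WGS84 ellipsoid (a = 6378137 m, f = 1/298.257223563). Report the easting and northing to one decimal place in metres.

Zone 44 central meridian λ₀ = 6×44 − 183 = 81°; Δλ = -1.8574°.
Transverse Mercator on WGS84 with k₀ = 0.9996 gives E = 317820.010 m, N = 3128821.457 m.

E 317820.0 m, N 3128821.5 m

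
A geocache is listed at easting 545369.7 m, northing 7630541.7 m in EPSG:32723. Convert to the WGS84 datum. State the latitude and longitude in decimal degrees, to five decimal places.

Zone 23S: λ₀ = -45°, k₀ = 0.9996, false easting 500000 m, false northing 10000000 m.
Meridian distance M = (N − FN)/k₀ = -2370406.5 m.
Inverse transverse Mercator on WGS84 gives φ = -21.42689960°, λ = -44.56220027°.

lat -21.42690°, lon -44.56220°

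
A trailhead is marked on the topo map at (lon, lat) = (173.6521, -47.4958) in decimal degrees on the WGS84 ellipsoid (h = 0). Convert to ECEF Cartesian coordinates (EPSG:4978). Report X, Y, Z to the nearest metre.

WGS84: a = 6378137 m, e² = 0.006694380; N(φ) = a/√(1−e²sin²φ) = 6389771.955 m.
X = (N+h)·cosφ·cosλ = -4290743.290 m; Y = (N+h)·cosφ·sinλ = 477333.642 m; Z = (N(1−e²)+h)·sinφ = -4679182.261 m.

X -4290743 m, Y 477334 m, Z -4679182 m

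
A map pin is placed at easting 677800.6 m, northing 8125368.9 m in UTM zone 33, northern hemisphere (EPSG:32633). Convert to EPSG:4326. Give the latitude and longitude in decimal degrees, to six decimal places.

Zone 33N: λ₀ = 15°, k₀ = 0.9996, false easting 500000 m.
Meridian distance M = (N − FN)/k₀ = 8128620.3 m.
Inverse transverse Mercator on WGS84 gives φ = 73.14980022°, λ = 20.50239886°.

lat 73.149800°, lon 20.502399°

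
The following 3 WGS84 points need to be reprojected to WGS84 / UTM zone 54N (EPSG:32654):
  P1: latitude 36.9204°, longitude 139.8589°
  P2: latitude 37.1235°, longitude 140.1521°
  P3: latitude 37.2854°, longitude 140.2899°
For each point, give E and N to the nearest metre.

UTM zone 54N: λ₀ = 141°, k₀ = 0.9996.
P1 (36.9204°, 139.8589°) → (398361.783, 4086650.169) m.
P2 (37.1235°, 140.1521°) → (424678.630, 4108909.150) m.
P3 (37.2854°, 140.2899°) → (437054.590, 4126769.783) m.

P1: E 398362 m, N 4086650 m; P2: E 424679 m, N 4108909 m; P3: E 437055 m, N 4126770 m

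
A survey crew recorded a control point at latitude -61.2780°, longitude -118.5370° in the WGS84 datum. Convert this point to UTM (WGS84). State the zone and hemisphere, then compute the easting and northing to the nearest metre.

Longitude -118.5370° lies in the 6° band [-120°, -114°), giving zone 11; latitude is south of the equator, so 11S.
Zone 11 central meridian λ₀ = 6×11 − 183 = -117°; Δλ = -1.5370°.
Transverse Mercator on WGS84 with k₀ = 0.9996 gives E = 417602.884 m, N = 3205277.820 m.

Zone 11S: E 417603 m, N 3205278 m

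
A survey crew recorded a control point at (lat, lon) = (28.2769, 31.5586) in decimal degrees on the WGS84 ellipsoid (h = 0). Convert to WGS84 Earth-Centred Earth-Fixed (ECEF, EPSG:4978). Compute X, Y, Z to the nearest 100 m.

WGS84: a = 6378137 m, e² = 0.006694380; N(φ) = a/√(1−e²sin²φ) = 6382933.578 m.
X = (N+h)·cosφ·cosλ = 4789895.389 m; Y = (N+h)·cosφ·sinλ = 2941994.495 m; Z = (N(1−e²)+h)·sinφ = 3003564.954 m.

X 4789900 m, Y 2942000 m, Z 3003600 m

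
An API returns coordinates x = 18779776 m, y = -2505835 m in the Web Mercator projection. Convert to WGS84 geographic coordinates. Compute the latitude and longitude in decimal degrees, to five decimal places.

lat -21.95260°, lon 168.70160°

R = 6378137 m. λ = x/R = 168.70159813°.
φ = 2·arctan(exp(y/R)) − 90° = 2·arctan(0.67511) − 90° = -21.95259792°.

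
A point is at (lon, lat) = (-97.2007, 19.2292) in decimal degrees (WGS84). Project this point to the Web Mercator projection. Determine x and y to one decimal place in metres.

x -10820332.4 m, y 2181939.2 m

Web Mercator is spherical with R = a = 6378137 m.
x = R·λ = 6378137 × -1.696472250 = -10820332.429 m.
y = R·ln tan(π/4 + φ/2) = 6378137 × 0.342096630 = 2181939.175 m.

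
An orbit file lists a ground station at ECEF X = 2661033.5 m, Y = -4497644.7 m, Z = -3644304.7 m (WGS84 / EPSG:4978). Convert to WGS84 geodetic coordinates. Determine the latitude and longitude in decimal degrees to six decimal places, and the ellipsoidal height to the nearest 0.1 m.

lat -35.071000°, lon -59.389300°, h -20.4 m

λ = atan2(Y, X) = -59.38929992°; p = √(X²+Y²) = 5225888.2 m.
Bowring's method on WGS84 (a = 6378137 m, b = 6356752.314 m) gives φ = -35.07100005°, h = -20.418 m.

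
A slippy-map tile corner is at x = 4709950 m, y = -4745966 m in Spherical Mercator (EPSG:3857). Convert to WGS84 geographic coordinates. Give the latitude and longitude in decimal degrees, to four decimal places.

R = 6378137 m. λ = x/R = 42.31020072°.
φ = 2·arctan(exp(y/R)) − 90° = 2·arctan(0.47516) − 90° = -39.16940140°.

lat -39.1694°, lon 42.3102°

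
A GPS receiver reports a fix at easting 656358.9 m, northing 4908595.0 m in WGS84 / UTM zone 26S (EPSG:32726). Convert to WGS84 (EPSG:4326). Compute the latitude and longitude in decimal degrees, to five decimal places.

lat -45.95840°, lon -24.98220°

Zone 26S: λ₀ = -27°, k₀ = 0.9996, false easting 500000 m, false northing 10000000 m.
Meridian distance M = (N − FN)/k₀ = -5093442.4 m.
Inverse transverse Mercator on WGS84 gives φ = -45.95839989°, λ = -24.98220047°.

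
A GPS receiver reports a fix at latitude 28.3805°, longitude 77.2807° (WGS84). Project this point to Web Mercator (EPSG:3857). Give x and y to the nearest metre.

x 8602848 m, y 3297031 m

Web Mercator is spherical with R = a = 6378137 m.
x = R·λ = 6378137 × 1.348802663 = 8602848.172 m.
y = R·ln tan(π/4 + φ/2) = 6378137 × 0.516927025 = 3297031.385 m.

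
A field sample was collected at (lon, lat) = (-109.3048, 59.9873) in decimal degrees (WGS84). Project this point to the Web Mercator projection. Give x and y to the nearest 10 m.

Web Mercator is spherical with R = a = 6378137 m.
x = R·λ = 6378137 × -1.907728648 = -12167754.677 m.
y = R·ln tan(π/4 + φ/2) = 6378137 × 1.316514668 = 8396910.917 m.

x -12167750 m, y 8396910 m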